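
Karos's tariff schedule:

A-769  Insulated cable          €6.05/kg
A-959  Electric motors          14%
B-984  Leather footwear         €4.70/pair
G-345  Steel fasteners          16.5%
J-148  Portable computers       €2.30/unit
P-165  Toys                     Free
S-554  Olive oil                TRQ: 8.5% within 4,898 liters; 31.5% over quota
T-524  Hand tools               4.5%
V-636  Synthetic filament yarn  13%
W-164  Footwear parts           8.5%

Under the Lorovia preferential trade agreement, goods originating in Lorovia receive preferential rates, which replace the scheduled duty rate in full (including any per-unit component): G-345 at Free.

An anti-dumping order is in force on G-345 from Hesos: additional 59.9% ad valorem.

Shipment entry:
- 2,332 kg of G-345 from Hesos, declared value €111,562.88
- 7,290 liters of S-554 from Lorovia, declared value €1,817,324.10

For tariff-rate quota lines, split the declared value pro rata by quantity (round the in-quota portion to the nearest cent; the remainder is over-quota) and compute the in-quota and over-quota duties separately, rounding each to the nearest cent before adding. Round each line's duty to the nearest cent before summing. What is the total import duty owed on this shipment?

€376,855.98

Line 1 (G-345, Hesos, 2,332 kg, €111,562.88):
Base rate for G-345 is 16.5%.
G-345 has an FTA preferential rate, but origin Hesos is not Lorovia; base rate stands.
Additional duty on G-345 from Hesos: +59.9%. Applied ad valorem rate: 16.5% + 59.9% = 76.4%.
Duty = €111,562.88 × 76.4% = €85,234.04.
Line 2 (S-554, Lorovia, 7,290 liters, €1,817,324.10):
Code S-554 is under a tariff-rate quota (threshold 4,898 liters). In-quota: 4,898 liters at 8.5%; over-quota: 2,392 liters at 31.5%.
Pro-rata value split: in-quota = €1,817,324.10 × 4,898/7,290 = €1,221,022.42; over-quota = €1,817,324.10 − €1,221,022.42 = €596,301.68.
In-quota duty = €1,221,022.42 × 8.5% = €103,786.91. Over-quota duty = €596,301.68 × 31.5% = €187,835.03.
Line duty = €103,786.91 + €187,835.03 = €291,621.94.
Total = €85,234.04 + €291,621.94 = €376,855.98.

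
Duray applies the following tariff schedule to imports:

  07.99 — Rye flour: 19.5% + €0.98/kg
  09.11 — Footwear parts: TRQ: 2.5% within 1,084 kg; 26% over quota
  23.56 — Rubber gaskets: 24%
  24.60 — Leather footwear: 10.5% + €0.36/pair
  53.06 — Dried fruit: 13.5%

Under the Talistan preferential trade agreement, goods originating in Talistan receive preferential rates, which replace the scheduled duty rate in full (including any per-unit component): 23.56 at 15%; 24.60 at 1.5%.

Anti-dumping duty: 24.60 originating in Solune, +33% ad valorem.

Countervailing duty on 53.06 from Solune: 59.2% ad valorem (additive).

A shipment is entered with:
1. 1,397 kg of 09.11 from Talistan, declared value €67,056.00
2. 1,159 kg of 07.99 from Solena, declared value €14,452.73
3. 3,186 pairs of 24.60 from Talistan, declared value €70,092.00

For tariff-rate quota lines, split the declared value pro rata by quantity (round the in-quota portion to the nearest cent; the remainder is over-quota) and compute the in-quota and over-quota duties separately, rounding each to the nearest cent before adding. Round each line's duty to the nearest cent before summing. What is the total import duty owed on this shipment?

€10,212.52

Line 1 (09.11, Talistan, 1,397 kg, €67,056.00):
Code 09.11 is under a tariff-rate quota (threshold 1,084 kg). In-quota: 1,084 kg at 2.5%; over-quota: 313 kg at 26%.
Pro-rata value split: in-quota = €67,056.00 × 1,084/1,397 = €52,032.00; over-quota = €67,056.00 − €52,032.00 = €15,024.00.
In-quota duty = €52,032.00 × 2.5% = €1,300.80. Over-quota duty = €15,024.00 × 26% = €3,906.24.
Line duty = €1,300.80 + €3,906.24 = €5,207.04.
Line 2 (07.99, Solena, 1,159 kg, €14,452.73):
Base rate for 07.99 is 19.5% + €0.98/kg.
Duty = €14,452.73 × 19.5% + 1,159 × €0.98 = €3,954.10.
Line 3 (24.60, Talistan, 3,186 pairs, €70,092.00):
Base rate for 24.60 is 10.5% + €0.36/pair.
Origin Talistan qualifies under the Duray–Talistan agreement and 24.60 is covered: preferential rate 1.5% applies instead.
The additional-duty order on 24.60 targets Solune, not Talistan; it does not apply.
Duty = €70,092.00 × 1.5% = €1,051.38.
Total = €5,207.04 + €3,954.10 + €1,051.38 = €10,212.52.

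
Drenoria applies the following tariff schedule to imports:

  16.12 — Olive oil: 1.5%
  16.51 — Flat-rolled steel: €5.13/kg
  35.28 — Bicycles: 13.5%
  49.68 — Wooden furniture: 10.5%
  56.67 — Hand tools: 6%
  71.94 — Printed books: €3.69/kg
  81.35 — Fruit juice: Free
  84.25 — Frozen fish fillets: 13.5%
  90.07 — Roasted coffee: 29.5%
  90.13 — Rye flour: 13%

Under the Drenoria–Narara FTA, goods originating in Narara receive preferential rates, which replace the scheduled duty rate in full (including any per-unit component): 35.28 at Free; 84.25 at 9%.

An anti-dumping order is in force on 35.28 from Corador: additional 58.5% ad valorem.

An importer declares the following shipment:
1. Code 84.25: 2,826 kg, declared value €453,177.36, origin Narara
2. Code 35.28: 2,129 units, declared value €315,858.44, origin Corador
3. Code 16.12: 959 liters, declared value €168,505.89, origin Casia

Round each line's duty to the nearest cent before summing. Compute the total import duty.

Line 1 (84.25, Narara, 2,826 kg, €453,177.36):
Base rate for 84.25 is 13.5%.
Origin Narara qualifies under the Drenoria–Narara agreement and 84.25 is covered: preferential rate 9% applies instead.
Duty = €453,177.36 × 9% = €40,785.96.
Line 2 (35.28, Corador, 2,129 units, €315,858.44):
Base rate for 35.28 is 13.5%.
35.28 has an FTA preferential rate, but origin Corador is not Narara; base rate stands.
Additional duty on 35.28 from Corador: +58.5%. Applied ad valorem rate: 13.5% + 58.5% = 72%.
Duty = €315,858.44 × 72% = €227,418.08.
Line 3 (16.12, Casia, 959 liters, €168,505.89):
Base rate for 16.12 is 1.5%.
Duty = €168,505.89 × 1.5% = €2,527.59.
Total = €40,785.96 + €227,418.08 + €2,527.59 = €270,731.63.

€270,731.63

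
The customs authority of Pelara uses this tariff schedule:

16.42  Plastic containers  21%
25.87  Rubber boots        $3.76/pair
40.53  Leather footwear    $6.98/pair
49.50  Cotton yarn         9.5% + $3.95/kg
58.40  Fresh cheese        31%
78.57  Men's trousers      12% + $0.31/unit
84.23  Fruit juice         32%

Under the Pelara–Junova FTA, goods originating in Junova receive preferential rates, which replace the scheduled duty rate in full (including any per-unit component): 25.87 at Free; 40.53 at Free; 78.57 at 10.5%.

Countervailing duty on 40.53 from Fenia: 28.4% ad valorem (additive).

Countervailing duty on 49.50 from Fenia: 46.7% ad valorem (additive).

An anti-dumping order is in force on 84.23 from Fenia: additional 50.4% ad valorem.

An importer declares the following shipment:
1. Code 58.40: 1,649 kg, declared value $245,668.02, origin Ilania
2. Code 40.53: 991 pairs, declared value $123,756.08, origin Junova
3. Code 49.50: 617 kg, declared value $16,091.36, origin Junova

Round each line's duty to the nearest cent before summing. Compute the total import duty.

Line 1 (58.40, Ilania, 1,649 kg, $245,668.02):
Base rate for 58.40 is 31%.
Duty = $245,668.02 × 31% = $76,157.09.
Line 2 (40.53, Junova, 991 pairs, $123,756.08):
Base rate for 40.53 is $6.98/pair.
Origin Junova qualifies under the Pelara–Junova agreement and 40.53 is covered: preferential rate Free applies instead.
The additional-duty order on 40.53 targets Fenia, not Junova; it does not apply.
Duty = $123,756.08 × 0% = $0.00.
Line 3 (49.50, Junova, 617 kg, $16,091.36):
Base rate for 49.50 is 9.5% + $3.95/kg.
Origin Junova is the FTA partner but 49.50 is not on the preference list; base rate stands.
The additional-duty order on 49.50 targets Fenia, not Junova; it does not apply.
Duty = $16,091.36 × 9.5% + 617 × $3.95 = $3,965.83.
Total = $76,157.09 + $0.00 + $3,965.83 = $80,122.92.

$80,122.92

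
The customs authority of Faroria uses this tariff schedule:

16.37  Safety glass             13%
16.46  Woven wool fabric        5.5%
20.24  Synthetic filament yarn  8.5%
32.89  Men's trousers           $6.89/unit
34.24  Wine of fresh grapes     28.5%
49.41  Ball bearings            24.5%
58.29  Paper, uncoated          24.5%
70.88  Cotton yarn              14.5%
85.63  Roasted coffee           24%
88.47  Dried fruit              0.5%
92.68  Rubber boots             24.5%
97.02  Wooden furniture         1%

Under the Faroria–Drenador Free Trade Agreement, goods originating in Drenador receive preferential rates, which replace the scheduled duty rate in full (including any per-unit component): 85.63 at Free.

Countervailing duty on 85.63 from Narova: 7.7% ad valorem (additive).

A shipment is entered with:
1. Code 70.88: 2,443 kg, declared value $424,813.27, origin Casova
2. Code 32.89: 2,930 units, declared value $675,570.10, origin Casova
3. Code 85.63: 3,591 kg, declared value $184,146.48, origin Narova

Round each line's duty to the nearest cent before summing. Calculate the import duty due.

Line 1 (70.88, Casova, 2,443 kg, $424,813.27):
Base rate for 70.88 is 14.5%.
Duty = $424,813.27 × 14.5% = $61,597.92.
Line 2 (32.89, Casova, 2,930 units, $675,570.10):
Base rate for 32.89 is $6.89/unit.
Duty = 2,930 × $6.89 = $20,187.70.
Line 3 (85.63, Narova, 3,591 kg, $184,146.48):
Base rate for 85.63 is 24%.
85.63 has an FTA preferential rate, but origin Narova is not Drenador; base rate stands.
Additional duty on 85.63 from Narova: +7.7%. Applied ad valorem rate: 24% + 7.7% = 31.7%.
Duty = $184,146.48 × 31.7% = $58,374.43.
Total = $61,597.92 + $20,187.70 + $58,374.43 = $140,160.05.

$140,160.05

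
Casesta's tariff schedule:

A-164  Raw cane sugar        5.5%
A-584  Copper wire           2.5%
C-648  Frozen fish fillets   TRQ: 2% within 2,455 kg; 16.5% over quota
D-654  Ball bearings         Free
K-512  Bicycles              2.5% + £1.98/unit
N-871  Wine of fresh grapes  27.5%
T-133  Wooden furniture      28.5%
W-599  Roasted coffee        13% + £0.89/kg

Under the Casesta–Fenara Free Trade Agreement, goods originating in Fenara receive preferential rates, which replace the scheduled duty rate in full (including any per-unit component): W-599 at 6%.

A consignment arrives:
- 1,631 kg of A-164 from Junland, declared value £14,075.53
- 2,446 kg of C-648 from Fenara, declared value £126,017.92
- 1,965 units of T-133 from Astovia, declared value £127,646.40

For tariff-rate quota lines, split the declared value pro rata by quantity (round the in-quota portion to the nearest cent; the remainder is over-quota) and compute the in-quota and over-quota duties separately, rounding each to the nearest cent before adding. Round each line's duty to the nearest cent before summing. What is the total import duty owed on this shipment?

Line 1 (A-164, Junland, 1,631 kg, £14,075.53):
Base rate for A-164 is 5.5%.
Duty = £14,075.53 × 5.5% = £774.15.
Line 2 (C-648, Fenara, 2,446 kg, £126,017.92):
Code C-648 is under a tariff-rate quota (threshold 2,455 kg). Quantity 2,446 kg is within the quota, so the in-quota rate 2% applies to the full value.
Duty = £126,017.92 × 2% = £2,520.36.
Line 3 (T-133, Astovia, 1,965 units, £127,646.40):
Base rate for T-133 is 28.5%.
Duty = £127,646.40 × 28.5% = £36,379.22.
Total = £774.15 + £2,520.36 + £36,379.22 = £39,673.73.

£39,673.73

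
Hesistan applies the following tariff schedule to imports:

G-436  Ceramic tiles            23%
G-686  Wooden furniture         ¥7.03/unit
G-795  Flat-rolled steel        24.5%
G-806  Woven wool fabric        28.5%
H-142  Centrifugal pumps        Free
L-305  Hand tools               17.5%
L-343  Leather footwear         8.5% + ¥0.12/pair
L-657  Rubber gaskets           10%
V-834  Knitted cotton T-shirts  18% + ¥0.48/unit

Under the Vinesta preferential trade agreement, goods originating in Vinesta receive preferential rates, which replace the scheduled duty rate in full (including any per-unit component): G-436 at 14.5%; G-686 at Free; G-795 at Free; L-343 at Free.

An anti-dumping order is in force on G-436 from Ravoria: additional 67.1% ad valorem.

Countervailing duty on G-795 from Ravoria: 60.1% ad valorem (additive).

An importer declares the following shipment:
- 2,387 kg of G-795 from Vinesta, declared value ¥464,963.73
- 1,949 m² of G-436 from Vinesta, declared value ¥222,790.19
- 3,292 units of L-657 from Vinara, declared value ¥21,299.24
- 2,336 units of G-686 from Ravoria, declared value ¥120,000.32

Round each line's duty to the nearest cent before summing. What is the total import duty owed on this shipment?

¥50,856.58

Line 1 (G-795, Vinesta, 2,387 kg, ¥464,963.73):
Base rate for G-795 is 24.5%.
Origin Vinesta qualifies under the Hesistan–Vinesta agreement and G-795 is covered: preferential rate Free applies instead.
The additional-duty order on G-795 targets Ravoria, not Vinesta; it does not apply.
Duty = ¥464,963.73 × 0% = ¥0.00.
Line 2 (G-436, Vinesta, 1,949 m², ¥222,790.19):
Base rate for G-436 is 23%.
Origin Vinesta qualifies under the Hesistan–Vinesta agreement and G-436 is covered: preferential rate 14.5% applies instead.
The additional-duty order on G-436 targets Ravoria, not Vinesta; it does not apply.
Duty = ¥222,790.19 × 14.5% = ¥32,304.58.
Line 3 (L-657, Vinara, 3,292 units, ¥21,299.24):
Base rate for L-657 is 10%.
Duty = ¥21,299.24 × 10% = ¥2,129.92.
Line 4 (G-686, Ravoria, 2,336 units, ¥120,000.32):
Base rate for G-686 is ¥7.03/unit.
G-686 has an FTA preferential rate, but origin Ravoria is not Vinesta; base rate stands.
Duty = 2,336 × ¥7.03 = ¥16,422.08.
Total = ¥0.00 + ¥32,304.58 + ¥2,129.92 + ¥16,422.08 = ¥50,856.58.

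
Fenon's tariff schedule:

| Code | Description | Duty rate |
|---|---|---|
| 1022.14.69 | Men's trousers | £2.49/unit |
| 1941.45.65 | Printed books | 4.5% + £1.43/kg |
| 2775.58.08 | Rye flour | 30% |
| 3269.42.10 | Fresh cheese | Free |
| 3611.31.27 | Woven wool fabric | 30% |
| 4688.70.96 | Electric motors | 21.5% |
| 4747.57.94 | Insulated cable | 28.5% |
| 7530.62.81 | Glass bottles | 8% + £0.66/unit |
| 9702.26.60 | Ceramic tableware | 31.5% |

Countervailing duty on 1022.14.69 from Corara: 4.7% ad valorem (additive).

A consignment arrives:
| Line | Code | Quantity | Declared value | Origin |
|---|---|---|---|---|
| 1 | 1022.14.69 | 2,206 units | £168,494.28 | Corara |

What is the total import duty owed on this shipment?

Line 1 (1022.14.69, Corara, 2,206 units, £168,494.28):
Base rate for 1022.14.69 is £2.49/unit.
Additional duty on 1022.14.69 from Corara: +4.7% ad valorem. Applied ad valorem rate = 4.7%.
Duty = £168,494.28 × 4.7% + 2,206 × £2.49 = £13,412.17.

£13,412.17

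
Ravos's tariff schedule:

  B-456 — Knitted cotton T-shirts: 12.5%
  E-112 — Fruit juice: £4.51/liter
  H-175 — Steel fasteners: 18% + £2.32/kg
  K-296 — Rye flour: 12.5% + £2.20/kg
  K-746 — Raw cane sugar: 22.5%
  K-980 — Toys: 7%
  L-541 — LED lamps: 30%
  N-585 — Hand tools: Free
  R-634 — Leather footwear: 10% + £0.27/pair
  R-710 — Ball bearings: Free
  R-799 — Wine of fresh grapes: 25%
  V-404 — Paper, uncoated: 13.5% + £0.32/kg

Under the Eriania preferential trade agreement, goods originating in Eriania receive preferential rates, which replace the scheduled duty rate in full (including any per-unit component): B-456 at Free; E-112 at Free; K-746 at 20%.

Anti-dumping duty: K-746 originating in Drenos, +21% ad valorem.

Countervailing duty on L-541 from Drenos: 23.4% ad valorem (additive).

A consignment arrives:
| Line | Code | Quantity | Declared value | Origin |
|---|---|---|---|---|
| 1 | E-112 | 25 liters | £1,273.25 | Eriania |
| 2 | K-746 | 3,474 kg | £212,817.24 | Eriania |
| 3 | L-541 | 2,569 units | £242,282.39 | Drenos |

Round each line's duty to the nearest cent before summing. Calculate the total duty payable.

Line 1 (E-112, Eriania, 25 liters, £1,273.25):
Base rate for E-112 is £4.51/liter.
Origin Eriania qualifies under the Ravos–Eriania agreement and E-112 is covered: preferential rate Free applies instead.
Duty = £1,273.25 × 0% = £0.00.
Line 2 (K-746, Eriania, 3,474 kg, £212,817.24):
Base rate for K-746 is 22.5%.
Origin Eriania qualifies under the Ravos–Eriania agreement and K-746 is covered: preferential rate 20% applies instead.
The additional-duty order on K-746 targets Drenos, not Eriania; it does not apply.
Duty = £212,817.24 × 20% = £42,563.45.
Line 3 (L-541, Drenos, 2,569 units, £242,282.39):
Base rate for L-541 is 30%.
Additional duty on L-541 from Drenos: +23.4%. Applied ad valorem rate: 30% + 23.4% = 53.4%.
Duty = £242,282.39 × 53.4% = £129,378.80.
Total = £0.00 + £42,563.45 + £129,378.80 = £171,942.25.

£171,942.25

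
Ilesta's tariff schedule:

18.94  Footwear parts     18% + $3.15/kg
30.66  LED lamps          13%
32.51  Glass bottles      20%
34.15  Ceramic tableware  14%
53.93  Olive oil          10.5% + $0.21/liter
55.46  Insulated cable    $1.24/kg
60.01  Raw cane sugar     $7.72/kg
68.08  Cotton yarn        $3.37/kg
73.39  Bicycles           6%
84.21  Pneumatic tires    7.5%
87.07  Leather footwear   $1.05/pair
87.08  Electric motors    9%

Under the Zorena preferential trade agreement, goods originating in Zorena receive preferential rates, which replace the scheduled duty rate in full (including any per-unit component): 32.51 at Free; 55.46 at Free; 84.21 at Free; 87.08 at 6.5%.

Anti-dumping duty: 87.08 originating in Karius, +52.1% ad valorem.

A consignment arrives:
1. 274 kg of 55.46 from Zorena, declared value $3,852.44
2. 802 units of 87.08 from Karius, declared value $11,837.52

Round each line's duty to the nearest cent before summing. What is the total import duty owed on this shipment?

$7,232.72

Line 1 (55.46, Zorena, 274 kg, $3,852.44):
Base rate for 55.46 is $1.24/kg.
Origin Zorena qualifies under the Ilesta–Zorena agreement and 55.46 is covered: preferential rate Free applies instead.
Duty = $3,852.44 × 0% = $0.00.
Line 2 (87.08, Karius, 802 units, $11,837.52):
Base rate for 87.08 is 9%.
87.08 has an FTA preferential rate, but origin Karius is not Zorena; base rate stands.
Additional duty on 87.08 from Karius: +52.1%. Applied ad valorem rate: 9% + 52.1% = 61.1%.
Duty = $11,837.52 × 61.1% = $7,232.72.
Total = $0.00 + $7,232.72 = $7,232.72.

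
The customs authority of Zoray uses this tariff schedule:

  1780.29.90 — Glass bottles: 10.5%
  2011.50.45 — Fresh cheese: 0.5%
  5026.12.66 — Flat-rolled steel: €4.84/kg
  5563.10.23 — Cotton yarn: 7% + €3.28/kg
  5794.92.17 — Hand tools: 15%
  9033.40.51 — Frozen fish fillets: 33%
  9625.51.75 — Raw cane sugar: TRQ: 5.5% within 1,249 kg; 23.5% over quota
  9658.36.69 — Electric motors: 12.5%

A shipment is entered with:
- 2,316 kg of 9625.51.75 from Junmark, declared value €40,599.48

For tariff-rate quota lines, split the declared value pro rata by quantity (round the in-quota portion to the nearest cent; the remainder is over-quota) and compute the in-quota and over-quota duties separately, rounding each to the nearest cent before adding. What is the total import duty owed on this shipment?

€5,599.78

Line 1 (9625.51.75, Junmark, 2,316 kg, €40,599.48):
Code 9625.51.75 is under a tariff-rate quota (threshold 1,249 kg). In-quota: 1,249 kg at 5.5%; over-quota: 1,067 kg at 23.5%.
Pro-rata value split: in-quota = €40,599.48 × 1,249/2,316 = €21,894.97; over-quota = €40,599.48 − €21,894.97 = €18,704.51.
In-quota duty = €21,894.97 × 5.5% = €1,204.22. Over-quota duty = €18,704.51 × 23.5% = €4,395.56.
Line duty = €1,204.22 + €4,395.56 = €5,599.78.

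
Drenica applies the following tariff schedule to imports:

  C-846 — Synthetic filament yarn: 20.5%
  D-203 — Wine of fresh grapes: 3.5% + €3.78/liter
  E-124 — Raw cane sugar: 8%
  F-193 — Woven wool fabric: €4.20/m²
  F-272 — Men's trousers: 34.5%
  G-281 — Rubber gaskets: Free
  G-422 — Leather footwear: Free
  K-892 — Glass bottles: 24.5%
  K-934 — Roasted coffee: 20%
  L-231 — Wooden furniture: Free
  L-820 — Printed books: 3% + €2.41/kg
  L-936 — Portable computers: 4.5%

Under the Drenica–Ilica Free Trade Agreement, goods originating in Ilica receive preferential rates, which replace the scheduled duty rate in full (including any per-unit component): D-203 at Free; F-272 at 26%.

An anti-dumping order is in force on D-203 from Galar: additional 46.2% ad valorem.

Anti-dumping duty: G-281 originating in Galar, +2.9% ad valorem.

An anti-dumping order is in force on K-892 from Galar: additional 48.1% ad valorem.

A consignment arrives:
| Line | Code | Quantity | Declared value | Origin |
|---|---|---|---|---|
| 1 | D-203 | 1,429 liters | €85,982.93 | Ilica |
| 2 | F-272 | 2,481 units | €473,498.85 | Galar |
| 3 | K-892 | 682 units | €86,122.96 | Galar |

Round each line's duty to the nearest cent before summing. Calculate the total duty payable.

Line 1 (D-203, Ilica, 1,429 liters, €85,982.93):
Base rate for D-203 is 3.5% + €3.78/liter.
Origin Ilica qualifies under the Drenica–Ilica agreement and D-203 is covered: preferential rate Free applies instead.
The additional-duty order on D-203 targets Galar, not Ilica; it does not apply.
Duty = €85,982.93 × 0% = €0.00.
Line 2 (F-272, Galar, 2,481 units, €473,498.85):
Base rate for F-272 is 34.5%.
F-272 has an FTA preferential rate, but origin Galar is not Ilica; base rate stands.
Duty = €473,498.85 × 34.5% = €163,357.10.
Line 3 (K-892, Galar, 682 units, €86,122.96):
Base rate for K-892 is 24.5%.
Additional duty on K-892 from Galar: +48.1%. Applied ad valorem rate: 24.5% + 48.1% = 72.6%.
Duty = €86,122.96 × 72.6% = €62,525.27.
Total = €0.00 + €163,357.10 + €62,525.27 = €225,882.37.

€225,882.37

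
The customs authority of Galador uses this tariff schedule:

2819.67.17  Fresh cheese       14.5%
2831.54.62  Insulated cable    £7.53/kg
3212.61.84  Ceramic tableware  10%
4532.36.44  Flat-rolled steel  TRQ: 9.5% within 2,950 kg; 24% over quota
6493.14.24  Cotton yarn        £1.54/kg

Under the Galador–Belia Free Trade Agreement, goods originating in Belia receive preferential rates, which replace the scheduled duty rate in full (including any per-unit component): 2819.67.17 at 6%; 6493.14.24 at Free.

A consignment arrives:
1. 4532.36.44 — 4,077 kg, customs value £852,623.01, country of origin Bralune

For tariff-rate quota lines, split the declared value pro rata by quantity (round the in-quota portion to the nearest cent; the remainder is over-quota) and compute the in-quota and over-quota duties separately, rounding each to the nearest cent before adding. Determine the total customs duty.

Line 1 (4532.36.44, Bralune, 4,077 kg, £852,623.01):
Code 4532.36.44 is under a tariff-rate quota (threshold 2,950 kg). In-quota: 2,950 kg at 9.5%; over-quota: 1,127 kg at 24%.
Pro-rata value split: in-quota = £852,623.01 × 2,950/4,077 = £616,933.50; over-quota = £852,623.01 − £616,933.50 = £235,689.51.
In-quota duty = £616,933.50 × 9.5% = £58,608.68. Over-quota duty = £235,689.51 × 24% = £56,565.48.
Line duty = £58,608.68 + £56,565.48 = £115,174.16.

£115,174.16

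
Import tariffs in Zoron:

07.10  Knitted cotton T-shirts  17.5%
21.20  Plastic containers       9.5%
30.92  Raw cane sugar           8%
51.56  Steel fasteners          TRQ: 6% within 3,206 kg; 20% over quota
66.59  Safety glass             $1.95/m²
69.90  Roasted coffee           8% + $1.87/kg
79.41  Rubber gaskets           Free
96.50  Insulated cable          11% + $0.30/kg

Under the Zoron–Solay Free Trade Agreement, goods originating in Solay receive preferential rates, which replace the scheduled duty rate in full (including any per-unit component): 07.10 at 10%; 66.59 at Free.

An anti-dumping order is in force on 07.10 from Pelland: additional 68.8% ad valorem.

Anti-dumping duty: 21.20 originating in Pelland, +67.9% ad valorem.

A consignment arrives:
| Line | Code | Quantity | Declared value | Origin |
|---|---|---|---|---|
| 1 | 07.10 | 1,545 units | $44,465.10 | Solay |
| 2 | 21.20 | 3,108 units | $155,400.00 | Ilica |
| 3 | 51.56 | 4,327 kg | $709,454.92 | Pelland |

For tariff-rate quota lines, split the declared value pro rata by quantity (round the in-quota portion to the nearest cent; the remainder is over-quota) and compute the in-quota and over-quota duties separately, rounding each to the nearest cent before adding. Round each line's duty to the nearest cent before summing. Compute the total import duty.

$87,508.69

Line 1 (07.10, Solay, 1,545 units, $44,465.10):
Base rate for 07.10 is 17.5%.
Origin Solay qualifies under the Zoron–Solay agreement and 07.10 is covered: preferential rate 10% applies instead.
The additional-duty order on 07.10 targets Pelland, not Solay; it does not apply.
Duty = $44,465.10 × 10% = $4,446.51.
Line 2 (21.20, Ilica, 3,108 units, $155,400.00):
Base rate for 21.20 is 9.5%.
The additional-duty order on 21.20 targets Pelland, not Ilica; it does not apply.
Duty = $155,400.00 × 9.5% = $14,763.00.
Line 3 (51.56, Pelland, 4,327 kg, $709,454.92):
Code 51.56 is under a tariff-rate quota (threshold 3,206 kg). In-quota: 3,206 kg at 6%; over-quota: 1,121 kg at 20%.
Pro-rata value split: in-quota = $709,454.92 × 3,206/4,327 = $525,655.76; over-quota = $709,454.92 − $525,655.76 = $183,799.16.
In-quota duty = $525,655.76 × 6% = $31,539.35. Over-quota duty = $183,799.16 × 20% = $36,759.83.
Line duty = $31,539.35 + $36,759.83 = $68,299.18.
Total = $4,446.51 + $14,763.00 + $68,299.18 = $87,508.69.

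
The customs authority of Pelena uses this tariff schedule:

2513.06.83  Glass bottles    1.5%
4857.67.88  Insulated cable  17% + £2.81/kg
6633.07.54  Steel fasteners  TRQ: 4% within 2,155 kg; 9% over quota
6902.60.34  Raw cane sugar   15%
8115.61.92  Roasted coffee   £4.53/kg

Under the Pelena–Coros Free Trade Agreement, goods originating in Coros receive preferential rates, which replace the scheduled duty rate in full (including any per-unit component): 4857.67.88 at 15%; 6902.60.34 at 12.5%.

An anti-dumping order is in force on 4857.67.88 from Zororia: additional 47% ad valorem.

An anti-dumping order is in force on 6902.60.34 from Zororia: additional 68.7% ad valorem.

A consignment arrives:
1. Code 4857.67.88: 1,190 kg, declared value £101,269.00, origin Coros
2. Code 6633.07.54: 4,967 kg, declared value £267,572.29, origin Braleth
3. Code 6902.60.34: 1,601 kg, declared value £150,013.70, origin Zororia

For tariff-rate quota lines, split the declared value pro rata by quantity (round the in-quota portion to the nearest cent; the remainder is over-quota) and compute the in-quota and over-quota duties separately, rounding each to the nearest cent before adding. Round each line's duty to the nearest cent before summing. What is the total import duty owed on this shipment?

£159,028.83

Line 1 (4857.67.88, Coros, 1,190 kg, £101,269.00):
Base rate for 4857.67.88 is 17% + £2.81/kg.
Origin Coros qualifies under the Pelena–Coros agreement and 4857.67.88 is covered: preferential rate 15% applies instead.
The additional-duty order on 4857.67.88 targets Zororia, not Coros; it does not apply.
Duty = £101,269.00 × 15% = £15,190.35.
Line 2 (6633.07.54, Braleth, 4,967 kg, £267,572.29):
Code 6633.07.54 is under a tariff-rate quota (threshold 2,155 kg). In-quota: 2,155 kg at 4%; over-quota: 2,812 kg at 9%.
Pro-rata value split: in-quota = £267,572.29 × 2,155/4,967 = £116,089.85; over-quota = £267,572.29 − £116,089.85 = £151,482.44.
In-quota duty = £116,089.85 × 4% = £4,643.59. Over-quota duty = £151,482.44 × 9% = £13,633.42.
Line duty = £4,643.59 + £13,633.42 = £18,277.01.
Line 3 (6902.60.34, Zororia, 1,601 kg, £150,013.70):
Base rate for 6902.60.34 is 15%.
6902.60.34 has an FTA preferential rate, but origin Zororia is not Coros; base rate stands.
Additional duty on 6902.60.34 from Zororia: +68.7%. Applied ad valorem rate: 15% + 68.7% = 83.7%.
Duty = £150,013.70 × 83.7% = £125,561.47.
Total = £15,190.35 + £18,277.01 + £125,561.47 = £159,028.83.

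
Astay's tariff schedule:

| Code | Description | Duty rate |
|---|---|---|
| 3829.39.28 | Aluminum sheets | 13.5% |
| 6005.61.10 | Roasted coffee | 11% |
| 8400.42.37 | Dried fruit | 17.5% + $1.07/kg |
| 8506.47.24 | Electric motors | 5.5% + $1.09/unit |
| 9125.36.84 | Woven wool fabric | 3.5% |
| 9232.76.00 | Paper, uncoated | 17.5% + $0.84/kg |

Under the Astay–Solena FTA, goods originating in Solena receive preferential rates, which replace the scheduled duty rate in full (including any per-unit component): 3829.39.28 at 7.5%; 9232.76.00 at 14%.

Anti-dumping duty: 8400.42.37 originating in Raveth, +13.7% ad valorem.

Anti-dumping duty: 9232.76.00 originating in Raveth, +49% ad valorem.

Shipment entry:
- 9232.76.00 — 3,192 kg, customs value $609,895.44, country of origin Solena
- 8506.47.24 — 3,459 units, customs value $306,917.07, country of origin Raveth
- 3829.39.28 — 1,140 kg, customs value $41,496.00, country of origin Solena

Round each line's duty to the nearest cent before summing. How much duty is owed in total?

$109,148.31

Line 1 (9232.76.00, Solena, 3,192 kg, $609,895.44):
Base rate for 9232.76.00 is 17.5% + $0.84/kg.
Origin Solena qualifies under the Astay–Solena agreement and 9232.76.00 is covered: preferential rate 14% applies instead.
The additional-duty order on 9232.76.00 targets Raveth, not Solena; it does not apply.
Duty = $609,895.44 × 14% = $85,385.36.
Line 2 (8506.47.24, Raveth, 3,459 units, $306,917.07):
Base rate for 8506.47.24 is 5.5% + $1.09/unit.
Duty = $306,917.07 × 5.5% + 3,459 × $1.09 = $20,650.75.
Line 3 (3829.39.28, Solena, 1,140 kg, $41,496.00):
Base rate for 3829.39.28 is 13.5%.
Origin Solena qualifies under the Astay–Solena agreement and 3829.39.28 is covered: preferential rate 7.5% applies instead.
Duty = $41,496.00 × 7.5% = $3,112.20.
Total = $85,385.36 + $20,650.75 + $3,112.20 = $109,148.31.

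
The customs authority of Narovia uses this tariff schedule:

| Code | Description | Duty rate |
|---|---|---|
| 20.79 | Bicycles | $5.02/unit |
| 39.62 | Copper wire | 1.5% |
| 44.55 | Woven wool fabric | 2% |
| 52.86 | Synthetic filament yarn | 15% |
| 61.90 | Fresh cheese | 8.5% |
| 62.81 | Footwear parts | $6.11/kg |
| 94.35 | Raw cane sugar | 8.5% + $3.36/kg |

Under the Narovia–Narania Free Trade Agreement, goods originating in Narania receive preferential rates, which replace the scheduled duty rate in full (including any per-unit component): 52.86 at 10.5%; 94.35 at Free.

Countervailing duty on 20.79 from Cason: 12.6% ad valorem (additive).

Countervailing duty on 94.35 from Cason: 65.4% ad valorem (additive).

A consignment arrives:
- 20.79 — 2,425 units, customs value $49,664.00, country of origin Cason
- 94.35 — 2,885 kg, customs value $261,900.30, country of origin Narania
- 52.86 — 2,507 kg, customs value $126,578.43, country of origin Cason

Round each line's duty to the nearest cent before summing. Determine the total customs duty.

Line 1 (20.79, Cason, 2,425 units, $49,664.00):
Base rate for 20.79 is $5.02/unit.
Additional duty on 20.79 from Cason: +12.6% ad valorem. Applied ad valorem rate = 12.6%.
Duty = $49,664.00 × 12.6% + 2,425 × $5.02 = $18,431.16.
Line 2 (94.35, Narania, 2,885 kg, $261,900.30):
Base rate for 94.35 is 8.5% + $3.36/kg.
Origin Narania qualifies under the Narovia–Narania agreement and 94.35 is covered: preferential rate Free applies instead.
The additional-duty order on 94.35 targets Cason, not Narania; it does not apply.
Duty = $261,900.30 × 0% = $0.00.
Line 3 (52.86, Cason, 2,507 kg, $126,578.43):
Base rate for 52.86 is 15%.
52.86 has an FTA preferential rate, but origin Cason is not Narania; base rate stands.
Duty = $126,578.43 × 15% = $18,986.76.
Total = $18,431.16 + $0.00 + $18,986.76 = $37,417.92.

$37,417.92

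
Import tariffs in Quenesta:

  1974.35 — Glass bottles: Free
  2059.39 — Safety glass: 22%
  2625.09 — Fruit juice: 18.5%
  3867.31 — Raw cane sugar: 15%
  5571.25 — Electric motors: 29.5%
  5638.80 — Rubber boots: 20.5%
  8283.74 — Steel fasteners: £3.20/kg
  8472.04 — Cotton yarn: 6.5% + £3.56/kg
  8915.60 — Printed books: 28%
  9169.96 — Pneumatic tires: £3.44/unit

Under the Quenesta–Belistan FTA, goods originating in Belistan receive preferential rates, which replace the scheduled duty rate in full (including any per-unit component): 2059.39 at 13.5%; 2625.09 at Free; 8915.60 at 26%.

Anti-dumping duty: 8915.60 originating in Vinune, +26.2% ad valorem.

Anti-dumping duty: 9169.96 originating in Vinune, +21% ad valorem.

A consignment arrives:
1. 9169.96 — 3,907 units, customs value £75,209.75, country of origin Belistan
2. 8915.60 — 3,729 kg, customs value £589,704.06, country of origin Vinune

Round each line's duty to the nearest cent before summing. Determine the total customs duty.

Line 1 (9169.96, Belistan, 3,907 units, £75,209.75):
Base rate for 9169.96 is £3.44/unit.
Origin Belistan is the FTA partner but 9169.96 is not on the preference list; base rate stands.
The additional-duty order on 9169.96 targets Vinune, not Belistan; it does not apply.
Duty = 3,907 × £3.44 = £13,440.08.
Line 2 (8915.60, Vinune, 3,729 kg, £589,704.06):
Base rate for 8915.60 is 28%.
8915.60 has an FTA preferential rate, but origin Vinune is not Belistan; base rate stands.
Additional duty on 8915.60 from Vinune: +26.2%. Applied ad valorem rate: 28% + 26.2% = 54.2%.
Duty = £589,704.06 × 54.2% = £319,619.60.
Total = £13,440.08 + £319,619.60 = £333,059.68.

£333,059.68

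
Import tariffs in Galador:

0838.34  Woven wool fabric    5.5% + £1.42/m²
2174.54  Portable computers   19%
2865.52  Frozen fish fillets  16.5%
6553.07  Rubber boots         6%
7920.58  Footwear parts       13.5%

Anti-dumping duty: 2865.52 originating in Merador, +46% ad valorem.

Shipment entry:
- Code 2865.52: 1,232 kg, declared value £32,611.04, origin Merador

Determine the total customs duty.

Line 1 (2865.52, Merador, 1,232 kg, £32,611.04):
Base rate for 2865.52 is 16.5%.
Additional duty on 2865.52 from Merador: +46%. Applied ad valorem rate: 16.5% + 46% = 62.5%.
Duty = £32,611.04 × 62.5% = £20,381.90.

£20,381.90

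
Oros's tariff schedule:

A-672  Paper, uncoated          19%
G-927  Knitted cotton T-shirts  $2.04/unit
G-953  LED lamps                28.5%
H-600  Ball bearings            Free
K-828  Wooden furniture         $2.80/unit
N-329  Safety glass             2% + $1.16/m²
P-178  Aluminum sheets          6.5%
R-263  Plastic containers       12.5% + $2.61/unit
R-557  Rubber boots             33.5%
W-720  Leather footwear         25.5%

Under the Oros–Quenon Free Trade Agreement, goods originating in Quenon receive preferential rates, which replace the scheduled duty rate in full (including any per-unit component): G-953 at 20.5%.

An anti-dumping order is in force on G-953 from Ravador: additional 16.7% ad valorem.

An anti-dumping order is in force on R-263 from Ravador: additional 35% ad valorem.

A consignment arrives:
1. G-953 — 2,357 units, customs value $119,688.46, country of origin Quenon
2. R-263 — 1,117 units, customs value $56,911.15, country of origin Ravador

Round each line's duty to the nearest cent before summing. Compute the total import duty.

$54,484.30

Line 1 (G-953, Quenon, 2,357 units, $119,688.46):
Base rate for G-953 is 28.5%.
Origin Quenon qualifies under the Oros–Quenon agreement and G-953 is covered: preferential rate 20.5% applies instead.
The additional-duty order on G-953 targets Ravador, not Quenon; it does not apply.
Duty = $119,688.46 × 20.5% = $24,536.13.
Line 2 (R-263, Ravador, 1,117 units, $56,911.15):
Base rate for R-263 is 12.5% + $2.61/unit.
Additional duty on R-263 from Ravador: +35%. Applied ad valorem rate: 12.5% + 35% = 47.5%.
Duty = $56,911.15 × 47.5% + 1,117 × $2.61 = $29,948.17.
Total = $24,536.13 + $29,948.17 = $54,484.30.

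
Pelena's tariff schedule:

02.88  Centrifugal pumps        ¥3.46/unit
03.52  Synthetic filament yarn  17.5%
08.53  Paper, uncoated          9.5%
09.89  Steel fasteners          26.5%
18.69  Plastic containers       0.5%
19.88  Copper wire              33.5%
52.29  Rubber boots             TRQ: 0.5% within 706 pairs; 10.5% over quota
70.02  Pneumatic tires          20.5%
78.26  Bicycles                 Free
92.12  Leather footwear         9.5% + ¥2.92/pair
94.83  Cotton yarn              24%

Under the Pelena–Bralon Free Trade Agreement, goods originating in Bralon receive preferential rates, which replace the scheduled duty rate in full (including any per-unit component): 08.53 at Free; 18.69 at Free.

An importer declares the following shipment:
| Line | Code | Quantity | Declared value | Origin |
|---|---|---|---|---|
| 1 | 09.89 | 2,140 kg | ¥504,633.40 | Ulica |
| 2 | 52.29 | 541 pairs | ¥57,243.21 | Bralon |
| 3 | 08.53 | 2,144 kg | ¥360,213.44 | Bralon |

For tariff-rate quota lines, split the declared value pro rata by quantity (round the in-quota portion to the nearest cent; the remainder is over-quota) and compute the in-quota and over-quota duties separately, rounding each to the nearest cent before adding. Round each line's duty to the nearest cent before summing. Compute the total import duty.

¥134,014.07

Line 1 (09.89, Ulica, 2,140 kg, ¥504,633.40):
Base rate for 09.89 is 26.5%.
Duty = ¥504,633.40 × 26.5% = ¥133,727.85.
Line 2 (52.29, Bralon, 541 pairs, ¥57,243.21):
Code 52.29 is under a tariff-rate quota (threshold 706 pairs). Quantity 541 pairs is within the quota, so the in-quota rate 0.5% applies to the full value.
Duty = ¥57,243.21 × 0.5% = ¥286.22.
Line 3 (08.53, Bralon, 2,144 kg, ¥360,213.44):
Base rate for 08.53 is 9.5%.
Origin Bralon qualifies under the Pelena–Bralon agreement and 08.53 is covered: preferential rate Free applies instead.
Duty = ¥360,213.44 × 0% = ¥0.00.
Total = ¥133,727.85 + ¥286.22 + ¥0.00 = ¥134,014.07.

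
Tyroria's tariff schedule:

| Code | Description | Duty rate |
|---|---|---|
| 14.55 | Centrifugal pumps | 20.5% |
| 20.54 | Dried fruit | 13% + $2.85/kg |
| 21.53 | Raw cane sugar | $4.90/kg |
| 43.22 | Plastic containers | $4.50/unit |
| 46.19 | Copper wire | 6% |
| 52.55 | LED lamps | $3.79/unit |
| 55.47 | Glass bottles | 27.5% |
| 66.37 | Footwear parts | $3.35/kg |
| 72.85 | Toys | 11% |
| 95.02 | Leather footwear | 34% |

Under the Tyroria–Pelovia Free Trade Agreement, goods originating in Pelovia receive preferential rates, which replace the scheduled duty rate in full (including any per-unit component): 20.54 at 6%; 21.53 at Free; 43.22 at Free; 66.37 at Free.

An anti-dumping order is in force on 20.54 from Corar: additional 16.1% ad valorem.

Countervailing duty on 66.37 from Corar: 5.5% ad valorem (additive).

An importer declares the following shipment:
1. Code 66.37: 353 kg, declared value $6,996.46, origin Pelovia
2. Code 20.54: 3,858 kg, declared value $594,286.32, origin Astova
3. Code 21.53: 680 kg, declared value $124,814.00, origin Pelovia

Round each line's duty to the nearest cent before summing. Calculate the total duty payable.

$88,252.52

Line 1 (66.37, Pelovia, 353 kg, $6,996.46):
Base rate for 66.37 is $3.35/kg.
Origin Pelovia qualifies under the Tyroria–Pelovia agreement and 66.37 is covered: preferential rate Free applies instead.
The additional-duty order on 66.37 targets Corar, not Pelovia; it does not apply.
Duty = $6,996.46 × 0% = $0.00.
Line 2 (20.54, Astova, 3,858 kg, $594,286.32):
Base rate for 20.54 is 13% + $2.85/kg.
20.54 has an FTA preferential rate, but origin Astova is not Pelovia; base rate stands.
The additional-duty order on 20.54 targets Corar, not Astova; it does not apply.
Duty = $594,286.32 × 13% + 3,858 × $2.85 = $88,252.52.
Line 3 (21.53, Pelovia, 680 kg, $124,814.00):
Base rate for 21.53 is $4.90/kg.
Origin Pelovia qualifies under the Tyroria–Pelovia agreement and 21.53 is covered: preferential rate Free applies instead.
Duty = $124,814.00 × 0% = $0.00.
Total = $0.00 + $88,252.52 + $0.00 = $88,252.52.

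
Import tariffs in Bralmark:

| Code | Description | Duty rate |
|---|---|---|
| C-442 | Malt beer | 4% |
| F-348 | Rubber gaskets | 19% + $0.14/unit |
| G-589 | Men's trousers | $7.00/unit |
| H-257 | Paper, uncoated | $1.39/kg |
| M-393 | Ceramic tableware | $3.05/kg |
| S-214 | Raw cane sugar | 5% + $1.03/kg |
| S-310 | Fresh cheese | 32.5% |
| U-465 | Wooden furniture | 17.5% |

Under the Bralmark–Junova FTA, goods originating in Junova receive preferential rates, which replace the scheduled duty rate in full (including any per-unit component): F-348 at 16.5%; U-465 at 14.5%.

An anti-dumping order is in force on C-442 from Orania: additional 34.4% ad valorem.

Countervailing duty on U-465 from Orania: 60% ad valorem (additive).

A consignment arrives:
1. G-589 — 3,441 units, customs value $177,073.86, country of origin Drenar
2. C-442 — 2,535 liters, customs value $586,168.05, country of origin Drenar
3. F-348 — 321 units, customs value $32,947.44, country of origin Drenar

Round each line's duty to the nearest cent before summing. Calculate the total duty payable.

Line 1 (G-589, Drenar, 3,441 units, $177,073.86):
Base rate for G-589 is $7.00/unit.
Duty = 3,441 × $7.00 = $24,087.00.
Line 2 (C-442, Drenar, 2,535 liters, $586,168.05):
Base rate for C-442 is 4%.
The additional-duty order on C-442 targets Orania, not Drenar; it does not apply.
Duty = $586,168.05 × 4% = $23,446.72.
Line 3 (F-348, Drenar, 321 units, $32,947.44):
Base rate for F-348 is 19% + $0.14/unit.
F-348 has an FTA preferential rate, but origin Drenar is not Junova; base rate stands.
Duty = $32,947.44 × 19% + 321 × $0.14 = $6,304.95.
Total = $24,087.00 + $23,446.72 + $6,304.95 = $53,838.67.

$53,838.67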